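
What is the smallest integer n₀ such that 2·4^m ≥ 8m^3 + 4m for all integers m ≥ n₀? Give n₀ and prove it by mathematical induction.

n₀ = 5

At m = 4: 512 < 528, so the inequality fails and n₀ ≥ 5. We prove 2·4^m ≥ 8m^3 + 4m for all m ≥ 5.
When m = 5: 2·4^m = 2048 and 8m^3 + 4m = 1020, so 2048 ≥ 1020.
For the inductive step, assume it holds for an arbitrary i ≥ 5, so 2·4^i ≥ 8i^3 + 4i.
Then 2·4^(i + 1) = 4·(2·4^i) ≥ 4·(8i^3 + 4i).
Also, for i ≥ 5 we have 4·(8i^3 + 4i) ≥ 8(i+1)^3 + 4(i+1), since 4·(8i^3 + 4i) − (8(i+1)^3 + 4(i+1)) = 24i^3 - 24i^2 - 12i - 12, which is nonnegative for all i ≥ 5.
Combining, 2·4^(i + 1) ≥ 8(i+1)^3 + 4(i+1).
By the principle of mathematical induction, the result holds for all m ≥ 5.
Hence the smallest such n₀ is 5.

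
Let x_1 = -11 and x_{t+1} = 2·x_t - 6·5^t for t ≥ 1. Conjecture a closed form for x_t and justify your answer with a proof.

x_t = -2^(t - 1) - 2·5^t

Computing the first terms: x_1 = -11, x_2 = -52, x_3 = -254. This suggests x_t = -2^(t - 1) - 2·5^t.
Base case (t = 1): the formula gives -11 = -11 = x_1.
For the inductive step, assume it holds for an arbitrary j ≥ 1, so x_j = -2^(j - 1) - 2·5^j.
Then x_{j+1} = 2·x_j - 6·5^j = 2·(-2^(j - 1) - 2·5^j) - 6·5^j = -2^j - 2·5^(j + 1) = -2^((j+1) - 1) - 2·5^(j+1),
which is the claimed formula at t = j+1.
By induction, the statement is established for all t ≥ 1.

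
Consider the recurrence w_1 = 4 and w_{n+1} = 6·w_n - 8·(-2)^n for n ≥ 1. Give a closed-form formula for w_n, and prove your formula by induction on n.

Computing the first terms: w_1 = 4, w_2 = 40, w_3 = 208. This suggests w_n = (-2)^n + 6^n.
When n = 1: the formula gives 4 = 4 = w_1.
For the inductive step, assume it holds for an arbitrary r ≥ 1, so w_r = (-2)^r + 6^r.
Then w_{r+1} = 6·w_r - 8·(-2)^r = 6·((-2)^r + 6^r) - 8·(-2)^r = (-2)^(r + 1) + 6^(r + 1),
which is the claimed formula at n = r+1.
By induction, the statement is established for all n ≥ 1.

w_n = (-2)^n + 6^n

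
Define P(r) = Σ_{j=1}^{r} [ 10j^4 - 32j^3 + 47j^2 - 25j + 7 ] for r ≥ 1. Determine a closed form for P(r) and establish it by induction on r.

We claim P(r) = r(2r^4 - 3r^3 + 3r^2 + 3r + 2) for all r ≥ 1.
Base case (r = 1): P(1) = 7, and the closed form gives 7. They agree.
Inductive step: assume the claim holds for r = j, so P(j) = j(2j^4 - 3j^3 + 3j^2 + 3j + 2).
Then P(j+1) = P(j) + (10j^4 + 8j^3 + 11j^2 + 13j + 7) = (j(2j^4 - 3j^3 + 3j^2 + 3j + 2)) + (10j^4 + 8j^3 + 11j^2 + 13j + 7).
Simplifying, P(j+1) = (j + 1)(2j^4 + 5j^3 + 6j^2 + 8j + 7) = (j+1)(2(j+1)^4 - 3(j+1)^3 + 3(j+1)^2 + 3(j+1) + 2),
which is the closed form with r = j+1.
Hence, by induction on r, the claim holds for every r ≥ 1.

P(r) = r(2r^4 - 3r^3 + 3r^2 + 3r + 2)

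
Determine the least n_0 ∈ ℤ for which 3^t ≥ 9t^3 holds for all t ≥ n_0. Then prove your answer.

At t = 7: 2187 < 3087, so the inequality fails and n_0 ≥ 8. We prove 3^t ≥ 9t^3 for all t ≥ 8.
When t = 8: 3^t = 6561 and 9t^3 = 4608, so 6561 ≥ 4608.
Inductive step: assume the claim holds for t = m, so 3^m ≥ 9m^3.
Then 3^(m + 1) = 3·(3^m) ≥ 3·(9m^3).
Also, for m ≥ 8 we have 3·(9m^3) ≥ 9(m+1)^3, since 3 ≥ (1 + 1/m)^3 for all m ≥ 8.
Combining, 3^(m + 1) ≥ 9(m+1)^3.
Hence, by induction on t, the claim holds for every t ≥ 8.
Hence the smallest such n_0 is 8.

n_0 = 8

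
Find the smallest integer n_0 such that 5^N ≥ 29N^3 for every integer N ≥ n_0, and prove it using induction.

At N = 5: 3125 < 3625, so the inequality fails and n_0 ≥ 6. We prove 5^N ≥ 29N^3 for all N ≥ 6.
For the base case N = 6: 5^N = 15625 and 29N^3 = 6264, so 15625 ≥ 6264.
For the inductive step, assume it holds for an arbitrary p ≥ 6, so 5^p ≥ 29p^3.
Then 5^(p + 1) = 5·(5^p) ≥ 5·(29p^3).
Also, for p ≥ 6 we have 5·(29p^3) ≥ 29(p+1)^3, since 5 ≥ (1 + 1/p)^3 for all p ≥ 6.
Combining, 5^(p + 1) ≥ 29(p+1)^3.
Hence, by induction on N, the claim holds for every N ≥ 6.
Hence the smallest such n_0 is 6.

n_0 = 6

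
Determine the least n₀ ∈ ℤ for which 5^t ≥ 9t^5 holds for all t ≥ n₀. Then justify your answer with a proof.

n₀ = 8

At t = 7: 78125 < 151263, so the inequality fails and n₀ ≥ 8. We prove 5^t ≥ 9t^5 for all t ≥ 8.
Base case (t = 8): 5^t = 390625 and 9t^5 = 294912, so 390625 ≥ 294912.
Suppose the result is true for t = k, so 5^k ≥ 9k^5.
Then 5^(k + 1) = 5·(5^k) ≥ 5·(9k^5).
Also, for k ≥ 8 we have 5·(9k^5) ≥ 9(k+1)^5, since 5 ≥ (1 + 1/k)^5 for all k ≥ 8.
Combining, 5^(k + 1) ≥ 9(k+1)^5.
By induction, the statement is established for all t ≥ 8.
Hence the smallest such n₀ is 8.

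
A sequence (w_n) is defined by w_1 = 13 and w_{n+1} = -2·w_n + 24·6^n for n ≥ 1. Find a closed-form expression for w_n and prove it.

w_n = -5(-2)^(n - 1) + 3·6^n

Computing the first terms: w_1 = 13, w_2 = 118, w_3 = 628. This suggests w_n = -5(-2)^(n - 1) + 3·6^n.
Base step (n = 1): the formula gives 13 = 13 = w_1.
For the inductive step, assume it holds for an arbitrary i ≥ 1, so w_i = -5(-2)^(i - 1) + 3·6^i.
Then w_{i+1} = -2·w_i + 24·6^i = -2·(-5(-2)^(i - 1) + 3·6^i) + 24·6^i = -5(-2)^i + 3·6^(i + 1) = -5(-2)^((i+1) - 1) + 3·6^(i+1),
which is the claimed formula at n = i+1.
By the principle of mathematical induction, the result holds for all n ≥ 1.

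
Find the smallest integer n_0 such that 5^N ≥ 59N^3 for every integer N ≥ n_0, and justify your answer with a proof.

n_0 = 6

At N = 5: 3125 < 7375, so the inequality fails and n_0 ≥ 6. We prove 5^N ≥ 59N^3 for all N ≥ 6.
Base case (N = 6): 5^N = 15625 and 59N^3 = 12744, so 15625 ≥ 12744.
For the inductive step, assume it holds for an arbitrary r ≥ 6, so 5^r ≥ 59r^3.
Then 5^(r + 1) = 5·(5^r) ≥ 5·(59r^3).
Also, for r ≥ 6 we have 5·(59r^3) ≥ 59(r+1)^3, since 5 ≥ (1 + 1/r)^3 for all r ≥ 6.
Combining, 5^(r + 1) ≥ 59(r+1)^3.
By induction, the statement is established for all N ≥ 6.
Hence the smallest such n_0 is 6.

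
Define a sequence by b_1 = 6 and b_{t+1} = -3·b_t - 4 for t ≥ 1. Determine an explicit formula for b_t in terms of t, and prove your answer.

Computing the first terms: b_1 = 6, b_2 = -22, b_3 = 62. This suggests b_t = 7(-3)^(t - 1) - 1.
When t = 1: the formula gives 6 = 6 = b_1.
Inductive step: assume the claim holds for t = p, so b_p = 7(-3)^(p - 1) - 1.
Then b_{p+1} = -3·b_p - 4 = -3·(7(-3)^(p - 1) - 1) - 4 = 7(-3)^p - 1 = 7(-3)^((p+1) - 1) - 1,
which is the claimed formula at t = p+1.
By the principle of mathematical induction, the result holds for all t ≥ 1.

b_t = 7(-3)^(t - 1) - 1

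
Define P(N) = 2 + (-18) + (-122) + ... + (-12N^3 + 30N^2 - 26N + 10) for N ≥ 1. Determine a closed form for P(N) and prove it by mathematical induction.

P(N) = -N(3N^3 - 4N^2 + N - 2)

We claim P(N) = -N(3N^3 - 4N^2 + N - 2) for all N ≥ 1.
Base step (N = 1): P(1) = 2, and the closed form gives 2. They agree.
For the inductive step, assume it holds for an arbitrary p ≥ 1, so P(p) = p(-3p^3 + 4p^2 - p + 2).
Then P(p+1) = P(p) + (-12p^3 - 6p^2 - 2p + 2) = (p(-3p^3 + 4p^2 - p + 2)) + (-12p^3 - 6p^2 - 2p + 2).
Simplifying, P(p+1) = -(p + 1)(3p^3 + 5p^2 + 2p - 2) = -(p+1)(3(p+1)^3 - 4(p+1)^2 + (p+1) - 2),
which is the closed form with N = p+1.
By the principle of mathematical induction, the result holds for all N ≥ 1.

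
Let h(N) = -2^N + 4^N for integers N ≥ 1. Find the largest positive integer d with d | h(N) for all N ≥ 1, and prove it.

d = 2

Computing the first values: h(1) = 2 and h(2) = 12; gcd(2, 12) = 2, so d ≤ 2.
We prove 2 | -2^N + 4^N for all N ≥ 1 by induction on N.
For the base case N = 1: h(1) = 2 = 2·(1), so 2 | h(1).
For the inductive step, assume it holds for an arbitrary j ≥ 1, i.e. 2 | h(j). Then
4^{j+1} − 2^{j+1} = 4·4^j − 2·2^j = 4·(4^j − 2^j) + (2)·2^j. The first term is divisible by 2 by the inductive hypothesis, and the second term (2)·2^j is divisible by 2 since 2 | 2. Hence 2 | h(j+1).
Hence, by induction on N, the claim holds for every N ≥ 1.
Therefore the largest such d is 2.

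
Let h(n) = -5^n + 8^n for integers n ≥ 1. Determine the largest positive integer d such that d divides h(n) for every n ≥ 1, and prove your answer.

Computing the first values: h(1) = 3 and h(2) = 39; gcd(3, 39) = 3, so d ≤ 3.
We prove 3 | -5^n + 8^n for all n ≥ 1 by induction on n.
When n = 1: h(1) = 3 = 3·(1), so 3 | h(1).
Suppose the result is true for n = p, i.e. 3 | h(p). Then
8^{p+1} − 5^{p+1} = 8·8^p − 5·5^p = 8·(8^p − 5^p) + (3)·5^p. The first term is divisible by 3 by the inductive hypothesis, and the second term (3)·5^p is divisible by 3 since 3 | 3. Hence 3 | h(p+1).
By induction, the statement is established for all n ≥ 1.
Therefore the largest such d is 3.

d = 3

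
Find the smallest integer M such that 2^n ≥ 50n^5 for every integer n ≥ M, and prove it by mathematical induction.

M = 31

At n = 30: 1073741824 < 1215000000, so the inequality fails and M ≥ 31. We prove 2^n ≥ 50n^5 for all n ≥ 31.
Base step (n = 31): 2^n = 2147483648 and 50n^5 = 1431457550, so 2147483648 ≥ 1431457550.
Inductive step: assume the claim holds for n = j, so 2^j ≥ 50j^5.
Then 2^(j + 1) = 2·(2^j) ≥ 2·(50j^5).
Also, for j ≥ 31 we have 2·(50j^5) ≥ 50(j+1)^5, since 2 ≥ (1 + 1/j)^5 for all j ≥ 31.
Combining, 2^(j + 1) ≥ 50(j+1)^5.
Hence, by induction on n, the claim holds for every n ≥ 31.
Hence the smallest such M is 31.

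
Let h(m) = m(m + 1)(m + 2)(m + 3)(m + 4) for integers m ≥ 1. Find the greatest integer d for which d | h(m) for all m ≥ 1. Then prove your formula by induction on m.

d = 120

Computing the first values: h(1) = 120 and h(2) = 720; gcd(120, 720) = 120, so d ≤ 120.
We prove 120 | m(m + 1)(m + 2)(m + 3)(m + 4) for all m ≥ 1 by induction on m.
For the base case m = 1: h(1) = 120 = 120·(1), so 120 | h(1).
Inductive step: assume the claim holds for m = i, i.e. 120 | h(i). Then
h(i+1) − h(i) = (i+1)·(i+2)·(i+3)·(i+4)·(i+5) − i·(i+1)·(i+2)·(i+3)·(i+4) = (i+1)·(i+2)·(i+3)·(i+4)·[(i+5) − i] = 5·(i+1)·(i+2)·(i+3)·(i+4). The product of 4 consecutive integers is divisible by (4)! = 24, so h(i+1) − h(i) is divisible by 5·24 = 120. By the inductive hypothesis 120 | h(i), hence 120 | h(i+1).
By induction, the statement is established for all m ≥ 1.
Therefore the largest such d is 120.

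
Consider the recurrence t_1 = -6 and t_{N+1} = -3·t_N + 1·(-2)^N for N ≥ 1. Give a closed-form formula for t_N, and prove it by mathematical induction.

t_N = (-2)^N - 4(-3)^(N - 1)

Computing the first terms: t_1 = -6, t_2 = 16, t_3 = -44. This suggests t_N = (-2)^N - 4(-3)^(N - 1).
Base case (N = 1): the formula gives -6 = -6 = t_1.
For the inductive step, assume it holds for an arbitrary m ≥ 1, so t_m = (-2)^m - 4(-3)^(m - 1).
Then t_{m+1} = -3·t_m + 1·(-2)^m = -3·((-2)^m - 4(-3)^(m - 1)) + 1·(-2)^m = (-2)^(m + 1) - 4(-3)^m = (-2)^(m+1) - 4(-3)^((m+1) - 1),
which is the claimed formula at N = m+1.
Hence, by induction on N, the claim holds for every N ≥ 1.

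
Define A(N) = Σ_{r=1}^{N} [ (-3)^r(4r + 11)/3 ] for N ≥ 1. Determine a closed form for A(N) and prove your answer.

We claim A(N) = (-3)^N(N + 3) - 3 for all N ≥ 1.
Base case (N = 1): A(1) = -15, and the closed form gives -15. They agree.
Suppose the result is true for N = r, so A(r) = (-3)^r(r + 3) - 3.
Then A(r+1) = A(r) + ((-3)^r(-4r - 15)) = ((-3)^r(r + 3) - 3) + ((-3)^r(-4r - 15)).
Simplifying, A(r+1) = -3(-3)^r·r - 12(-3)^r - 3 = (-3)^(r+1)((r+1) + 3) - 3,
which is the closed form with N = r+1.
Hence, by induction on N, the claim holds for every N ≥ 1.

A(N) = (-3)^N(N + 3) - 3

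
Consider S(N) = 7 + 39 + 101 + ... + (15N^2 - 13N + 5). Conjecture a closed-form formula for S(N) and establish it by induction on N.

We claim S(N) = N(5N^2 + N + 1) for all N ≥ 1.
Base case (N = 1): S(1) = 7, and the closed form gives 7. They agree.
For the inductive step, assume it holds for an arbitrary k ≥ 1, so S(k) = k(5k^2 + k + 1).
Then S(k+1) = S(k) + (15k^2 + 17k + 7) = (k(5k^2 + k + 1)) + (15k^2 + 17k + 7).
Simplifying, S(k+1) = (k + 1)(5k^2 + 11k + 7) = (k+1)(5(k+1)^2 + (k+1) + 1),
which is the closed form with N = k+1.
This completes the induction.

S(N) = N(5N^2 + N + 1)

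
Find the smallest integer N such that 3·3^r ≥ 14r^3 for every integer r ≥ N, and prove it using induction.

N = 7

At r = 6: 2187 < 3024, so the inequality fails and N ≥ 7. We prove 3·3^r ≥ 14r^3 for all r ≥ 7.
For the base case r = 7: 3·3^r = 6561 and 14r^3 = 4802, so 6561 ≥ 4802.
Inductive step: assume the claim holds for r = m, so 3·3^m ≥ 14m^3.
Then 3·3^(m + 1) = 3·(3·3^m) ≥ 3·(14m^3).
Also, for m ≥ 7 we have 3·(14m^3) ≥ 14(m+1)^3, since 3 ≥ (1 + 1/m)^3 for all m ≥ 7.
Combining, 3·3^(m + 1) ≥ 14(m+1)^3.
By induction, the statement is established for all r ≥ 7.
Hence the smallest such N is 7.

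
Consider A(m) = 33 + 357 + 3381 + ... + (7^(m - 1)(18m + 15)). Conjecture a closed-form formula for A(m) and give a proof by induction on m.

A(m) = 7^m(3m + 2) - 2

We claim A(m) = 7^m(3m + 2) - 2 for all m ≥ 1.
For the base case m = 1: A(1) = 33, and the closed form gives 33. They agree.
For the inductive step, assume it holds for an arbitrary i ≥ 1, so A(i) = 7^i(3i + 2) - 2.
Then A(i+1) = A(i) + (7^i(18i + 33)) = (7^i(3i + 2) - 2) + (7^i(18i + 33)).
Simplifying, A(i+1) = 21·7^i·i + 35·7^i - 2 = 7^(i+1)(3(i+1) + 2) - 2,
which is the closed form with m = i+1.
By induction, the statement is established for all m ≥ 1.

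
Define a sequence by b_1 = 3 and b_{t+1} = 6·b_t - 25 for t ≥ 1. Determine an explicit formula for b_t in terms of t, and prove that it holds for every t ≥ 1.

Computing the first terms: b_1 = 3, b_2 = -7, b_3 = -67. This suggests b_t = -2·6^(t - 1) + 5.
When t = 1: the formula gives 3 = 3 = b_1.
Inductive step: suppose the statement holds for some r ≥ 1, so b_r = -2·6^(r - 1) + 5.
Then b_{r+1} = 6·b_r - 25 = 6·(-2·6^(r - 1) + 5) - 25 = -2·6^r + 5 = -2·6^((r+1) - 1) + 5,
which is the claimed formula at t = r+1.
By the principle of mathematical induction, the result holds for all t ≥ 1.

b_t = -2·6^(t - 1) + 5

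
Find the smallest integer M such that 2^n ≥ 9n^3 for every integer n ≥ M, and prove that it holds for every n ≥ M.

M = 15

At n = 14: 16384 < 24696, so the inequality fails and M ≥ 15. We prove 2^n ≥ 9n^3 for all n ≥ 15.
For the base case n = 15: 2^n = 32768 and 9n^3 = 30375, so 32768 ≥ 30375.
Inductive step: suppose the statement holds for some p ≥ 15, so 2^p ≥ 9p^3.
Then 2^(p + 1) = 2·(2^p) ≥ 2·(9p^3).
Also, for p ≥ 15 we have 2·(9p^3) ≥ 9(p+1)^3, since 2 ≥ (1 + 1/p)^3 for all p ≥ 15.
Combining, 2^(p + 1) ≥ 9(p+1)^3.
By induction, the statement is established for all n ≥ 15.
Hence the smallest such M is 15.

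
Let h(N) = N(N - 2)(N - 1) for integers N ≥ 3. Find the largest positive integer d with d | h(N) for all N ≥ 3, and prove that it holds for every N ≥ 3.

Computing the first values: h(3) = 6 and h(4) = 24; gcd(6, 24) = 6, so d ≤ 6.
We prove 6 | N(N - 2)(N - 1) for all N ≥ 3 by induction on N.
Base case (N = 3): h(3) = 6 = 6·(1), so 6 | h(3).
Inductive step: assume the claim holds for N = j, i.e. 6 | h(j). Then
h(j+1) − h(j) = (j-1)·j·(j+1) − (j-2)·(j-1)·j = (j-1)·j·[(j+1) − (j-2)] = 3·(j-1)·j. The product of 2 consecutive integers is divisible by (2)! = 2, so h(j+1) − h(j) is divisible by 3·2 = 6. By the inductive hypothesis 6 | h(j), hence 6 | h(j+1).
By induction, the statement is established for all N ≥ 3.
Therefore the largest such d is 6.

d = 6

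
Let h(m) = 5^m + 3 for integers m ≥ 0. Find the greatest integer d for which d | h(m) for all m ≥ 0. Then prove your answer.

d = 4

Computing the first values: h(0) = 4 and h(1) = 8; gcd(4, 8) = 4, so d ≤ 4.
We prove 4 | 5^m + 3 for all m ≥ 0 by induction on m.
Base case (m = 0): h(0) = 4 = 4·(1), so 4 | h(0).
Inductive step: assume the claim holds for m = k, i.e. 4 | h(k). Then
h(k+1) = 5^(k+1) + 3 = 5·(5^k + 3) - 12 = 5·h(k) - 12. The first term is divisible by 4 by the inductive hypothesis, and -12 is divisible by 4. Hence 4 | h(k+1).
Hence, by induction on m, the claim holds for every m ≥ 0.
Therefore the largest such d is 4.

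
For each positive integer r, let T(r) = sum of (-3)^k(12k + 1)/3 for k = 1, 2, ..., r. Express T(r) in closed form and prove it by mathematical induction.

T(r) = (-3)^r(3r + 1) - 1

We claim T(r) = (-3)^r(3r + 1) - 1 for all r ≥ 1.
When r = 1: T(1) = -13, and the closed form gives -13. They agree.
For the inductive step, assume it holds for an arbitrary k ≥ 1, so T(k) = (-3)^k(3k + 1) - 1.
Then T(k+1) = T(k) + ((-3)^k(-12k - 13)) = ((-3)^k(3k + 1) - 1) + ((-3)^k(-12k - 13)).
Simplifying, T(k+1) = -9(-3)^k·k - 12(-3)^k - 1 = (-3)^(k+1)(3(k+1) + 1) - 1,
which is the closed form with r = k+1.
Hence, by induction on r, the claim holds for every r ≥ 1.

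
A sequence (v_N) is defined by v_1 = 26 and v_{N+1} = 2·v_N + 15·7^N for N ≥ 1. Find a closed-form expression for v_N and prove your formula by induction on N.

Computing the first terms: v_1 = 26, v_2 = 157, v_3 = 1049. This suggests v_N = 5·2^(N - 1) + 3·7^N.
Base step (N = 1): the formula gives 26 = 26 = v_1.
Inductive step: assume the claim holds for N = r, so v_r = 5·2^(r - 1) + 3·7^r.
Then v_{r+1} = 2·v_r + 15·7^r = 2·(5·2^(r - 1) + 3·7^r) + 15·7^r = 5·2^r + 3·7^(r + 1) = 5·2^((r+1) - 1) + 3·7^(r+1),
which is the claimed formula at N = r+1.
By the principle of mathematical induction, the result holds for all N ≥ 1.

v_N = 5·2^(N - 1) + 3·7^N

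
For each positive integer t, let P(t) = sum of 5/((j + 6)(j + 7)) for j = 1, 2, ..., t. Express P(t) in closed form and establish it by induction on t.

P(t) = 5t/(7(t + 7))

We claim P(t) = 5t/(7(t + 7)) for all t ≥ 1.
Base case (t = 1): P(1) = 5/56, and the closed form gives 5/56. They agree.
Inductive step: suppose the statement holds for some j ≥ 1, so P(j) = 5j/(7(j + 7)).
Then P(j+1) = P(j) + (5/((j + 7)(j + 8))) = (5j/(7(j + 7))) + (5/((j + 7)(j + 8))).
Simplifying, P(j+1) = 5(j + 1)/(7(j + 8)) = 5(j+1)/(7((j+1) + 7)),
which is the closed form with t = j+1.
Hence, by induction on t, the claim holds for every t ≥ 1.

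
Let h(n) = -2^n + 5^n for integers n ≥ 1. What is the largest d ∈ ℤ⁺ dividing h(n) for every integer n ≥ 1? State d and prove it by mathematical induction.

Computing the first values: h(1) = 3 and h(2) = 21; gcd(3, 21) = 3, so d ≤ 3.
We prove 3 | -2^n + 5^n for all n ≥ 1 by induction on n.
When n = 1: h(1) = 3 = 3·(1), so 3 | h(1).
For the inductive step, assume it holds for an arbitrary j ≥ 1, i.e. 3 | h(j). Then
5^{j+1} − 2^{j+1} = 5·5^j − 2·2^j = 5·(5^j − 2^j) + (3)·2^j. The first term is divisible by 3 by the inductive hypothesis, and the second term (3)·2^j is divisible by 3 since 3 | 3. Hence 3 | h(j+1).
Hence, by induction on n, the claim holds for every n ≥ 1.
Therefore the largest such d is 3.

d = 3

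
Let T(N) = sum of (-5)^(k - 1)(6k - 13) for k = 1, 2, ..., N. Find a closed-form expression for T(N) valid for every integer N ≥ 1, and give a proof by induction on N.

We claim T(N) = (-5)^N(-N + 2) - 2 for all N ≥ 1.
Base step (N = 1): T(1) = -7, and the closed form gives -7. They agree.
Inductive step: assume the claim holds for N = k, so T(k) = (-5)^k(-k + 2) - 2.
Then T(k+1) = T(k) + ((-5)^k(6k - 7)) = ((-5)^k(-k + 2) - 2) + ((-5)^k(6k - 7)).
Simplifying, T(k+1) = -(-5)^(k + 1)k + (-5)^(k + 1) - 2 = (-5)^(k+1)(-(k+1) + 2) - 2,
which is the closed form with N = k+1.
By the principle of mathematical induction, the result holds for all N ≥ 1.

T(N) = (-5)^N(-N + 2) - 2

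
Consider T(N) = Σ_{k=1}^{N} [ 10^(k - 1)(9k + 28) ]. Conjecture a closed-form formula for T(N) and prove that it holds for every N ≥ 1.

T(N) = 10^N(N + 3) - 3

We claim T(N) = 10^N(N + 3) - 3 for all N ≥ 1.
For the base case N = 1: T(1) = 37, and the closed form gives 37. They agree.
For the inductive step, assume it holds for an arbitrary k ≥ 1, so T(k) = 10^k(k + 3) - 3.
Then T(k+1) = T(k) + (10^k(9k + 37)) = (10^k(k + 3) - 3) + (10^k(9k + 37)).
Simplifying, T(k+1) = 10·10^k·k + 40·10^k - 3 = 10^(k+1)((k+1) + 3) - 3,
which is the closed form with N = k+1.
This completes the induction.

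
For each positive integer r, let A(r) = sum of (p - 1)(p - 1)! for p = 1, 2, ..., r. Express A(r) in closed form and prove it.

We claim A(r) = r! - 1 for all r ≥ 1.
For the base case r = 1: A(1) = 0, and the closed form gives 0. They agree.
Inductive step: suppose the statement holds for some p ≥ 1, so A(p) = p! - 1.
Then A(p+1) = A(p) + (p·p!) = (p! - 1) + (p·p!).
Simplifying, A(p+1) = (p+1)! - 1,
which is the closed form with r = p+1.
Hence, by induction on r, the claim holds for every r ≥ 1.

A(r) = r! - 1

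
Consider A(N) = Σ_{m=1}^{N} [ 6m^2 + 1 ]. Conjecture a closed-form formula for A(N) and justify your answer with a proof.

A(N) = N(2N^2 + 3N + 2)

We claim A(N) = N(2N^2 + 3N + 2) for all N ≥ 1.
Base case (N = 1): A(1) = 7, and the closed form gives 7. They agree.
Inductive step: suppose the statement holds for some m ≥ 1, so A(m) = m(2m^2 + 3m + 2).
Then A(m+1) = A(m) + (6(m + 1)^2 + 1) = (m(2m^2 + 3m + 2)) + (6(m + 1)^2 + 1).
Simplifying, A(m+1) = (m + 1)(2m^2 + 7m + 7) = (m+1)(2(m+1)^2 + 3(m+1) + 2),
which is the closed form with N = m+1.
Hence, by induction on N, the claim holds for every N ≥ 1.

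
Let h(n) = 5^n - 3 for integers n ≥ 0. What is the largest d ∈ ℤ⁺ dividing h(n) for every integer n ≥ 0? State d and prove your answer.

Computing the first values: h(0) = -2 and h(1) = 2; gcd(-2, 2) = 2, so d ≤ 2.
We prove 2 | 5^n - 3 for all n ≥ 0 by induction on n.
Base step (n = 0): h(0) = -2 = 2·(-1), so 2 | h(0).
Suppose the result is true for n = p, i.e. 2 | h(p). Then
h(p+1) = 5^(p+1) - 3 = 5·(5^p - 3) + 12 = 5·h(p) + 12. The first term is divisible by 2 by the inductive hypothesis, and 12 is divisible by 2. Hence 2 | h(p+1).
By the principle of mathematical induction, the result holds for all n ≥ 0.
Therefore the largest such d is 2.

d = 2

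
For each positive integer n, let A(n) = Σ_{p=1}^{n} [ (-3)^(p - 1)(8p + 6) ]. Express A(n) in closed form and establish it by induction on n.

A(n) = -2(-3)^n(n + 1) + 2

We claim A(n) = -2(-3)^n(n + 1) + 2 for all n ≥ 1.
Base case (n = 1): A(1) = 14, and the closed form gives 14. They agree.
For the inductive step, assume it holds for an arbitrary p ≥ 1, so A(p) = -2(-3)^p(p + 1) + 2.
Then A(p+1) = A(p) + ((-3)^p(8p + 14)) = (-2(-3)^p(p + 1) + 2) + ((-3)^p(8p + 14)).
Simplifying, A(p+1) = 6(-3)^p·p + 12(-3)^p + 2 = -2(-3)^(p+1)((p+1) + 1) + 2,
which is the closed form with n = p+1.
Hence, by induction on n, the claim holds for every n ≥ 1.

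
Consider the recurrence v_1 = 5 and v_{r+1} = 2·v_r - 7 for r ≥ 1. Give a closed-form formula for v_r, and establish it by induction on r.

v_r = -2^r + 7

Computing the first terms: v_1 = 5, v_2 = 3, v_3 = -1. This suggests v_r = -2^r + 7.
When r = 1: the formula gives 5 = 5 = v_1.
For the inductive step, assume it holds for an arbitrary k ≥ 1, so v_k = -2^k + 7.
Then v_{k+1} = 2·v_k - 7 = 2·(-2^k + 7) - 7 = -2^(k + 1) + 7,
which is the claimed formula at r = k+1.
By induction, the statement is established for all r ≥ 1.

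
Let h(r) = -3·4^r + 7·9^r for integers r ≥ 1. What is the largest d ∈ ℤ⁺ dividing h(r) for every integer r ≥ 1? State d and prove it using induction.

d = 3

Computing the first values: h(1) = 51 and h(2) = 519; gcd(51, 519) = 3, so d ≤ 3.
We prove 3 | -3·4^r + 7·9^r for all r ≥ 1 by induction on r.
Base case (r = 1): h(1) = 51 = 3·(17), so 3 | h(1).
Suppose the result is true for r = j, i.e. 3 | h(j). Then
h(j+1) − 9·h(j) = (-3·4^(j+1) + 7·9^(j+1)) − 9·(-3·4^j + 7·9^j) = (-3)·4^j·(4 − 9) = (15)·4^j. Since 3 | h(j) by the inductive hypothesis, 3 | 9·h(j); and 3 | 15 since 15 = 3·5. Therefore 3 | h(j+1).
This completes the induction.
Therefore the largest such d is 3.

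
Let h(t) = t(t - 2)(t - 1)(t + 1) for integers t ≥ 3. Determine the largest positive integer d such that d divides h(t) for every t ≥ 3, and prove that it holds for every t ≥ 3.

d = 24

Computing the first values: h(3) = 24 and h(4) = 120; gcd(24, 120) = 24, so d ≤ 24.
We prove 24 | t(t - 2)(t - 1)(t + 1) for all t ≥ 3 by induction on t.
For the base case t = 3: h(3) = 24 = 24·(1), so 24 | h(3).
For the inductive step, assume it holds for an arbitrary m ≥ 3, i.e. 24 | h(m). Then
h(m+1) − h(m) = (m-1)·m·(m+1)·(m+2) − (m-2)·(m-1)·m·(m+1) = (m-1)·m·(m+1)·[(m+2) − (m-2)] = 4·(m-1)·m·(m+1). The product of 3 consecutive integers is divisible by (3)! = 6, so h(m+1) − h(m) is divisible by 4·6 = 24. By the inductive hypothesis 24 | h(m), hence 24 | h(m+1).
Hence, by induction on t, the claim holds for every t ≥ 3.
Therefore the largest such d is 24.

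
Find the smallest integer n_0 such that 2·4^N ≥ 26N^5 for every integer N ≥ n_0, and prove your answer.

n_0 = 11

At N = 10: 2097152 < 2600000, so the inequality fails and n_0 ≥ 11. We prove 2·4^N ≥ 26N^5 for all N ≥ 11.
When N = 11: 2·4^N = 8388608 and 26N^5 = 4187326, so 8388608 ≥ 4187326.
For the inductive step, assume it holds for an arbitrary i ≥ 11, so 2·4^i ≥ 26i^5.
Then 2·4^(i + 1) = 4·(2·4^i) ≥ 4·(26i^5).
Also, for i ≥ 11 we have 4·(26i^5) ≥ 26(i+1)^5, since 4 ≥ (1 + 1/i)^5 for all i ≥ 11.
Combining, 2·4^(i + 1) ≥ 26(i+1)^5.
Hence, by induction on N, the claim holds for every N ≥ 11.
Hence the smallest such n_0 is 11.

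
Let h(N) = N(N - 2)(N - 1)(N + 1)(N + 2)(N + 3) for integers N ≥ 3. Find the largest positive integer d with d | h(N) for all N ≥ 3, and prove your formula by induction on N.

d = 720

Computing the first values: h(3) = 720 and h(4) = 5040; gcd(720, 5040) = 720, so d ≤ 720.
We prove 720 | N(N - 2)(N - 1)(N + 1)(N + 2)(N + 3) for all N ≥ 3 by induction on N.
For the base case N = 3: h(3) = 720 = 720·(1), so 720 | h(3).
Suppose the result is true for N = k, i.e. 720 | h(k). Then
h(k+1) − h(k) = (k-1)·k·(k+1)·(k+2)·(k+3)·(k+4) − (k-2)·(k-1)·k·(k+1)·(k+2)·(k+3) = (k-1)·k·(k+1)·(k+2)·(k+3)·[(k+4) − (k-2)] = 6·(k-1)·k·(k+1)·(k+2)·(k+3). The product of 5 consecutive integers is divisible by (5)! = 120, so h(k+1) − h(k) is divisible by 6·120 = 720. By the inductive hypothesis 720 | h(k), hence 720 | h(k+1).
By the principle of mathematical induction, the result holds for all N ≥ 3.
Therefore the largest such d is 720.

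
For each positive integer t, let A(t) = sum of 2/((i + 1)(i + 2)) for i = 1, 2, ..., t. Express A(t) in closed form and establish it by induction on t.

We claim A(t) = t/(t + 2) for all t ≥ 1.
Base case (t = 1): A(1) = 1/3, and the closed form gives 1/3. They agree.
Inductive step: assume the claim holds for t = i, so A(i) = i/(i + 2).
Then A(i+1) = A(i) + (2/((i + 2)(i + 3))) = (i/(i + 2)) + (2/((i + 2)(i + 3))).
Simplifying, A(i+1) = (i + 1)/(i + 3) = (i+1)/((i+1) + 2),
which is the closed form with t = i+1.
This completes the induction.

A(t) = t/(t + 2)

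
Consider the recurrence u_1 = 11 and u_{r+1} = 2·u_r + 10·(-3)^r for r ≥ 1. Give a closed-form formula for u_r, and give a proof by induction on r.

Computing the first terms: u_1 = 11, u_2 = -8, u_3 = 74. This suggests u_r = -2(-3)^r + 5·2^(r - 1).
Base step (r = 1): the formula gives 11 = 11 = u_1.
Inductive step: suppose the statement holds for some m ≥ 1, so u_m = -2(-3)^m + 5·2^(m - 1).
Then u_{m+1} = 2·u_m + 10·(-3)^m = 2·(-2(-3)^m + 5·2^(m - 1)) + 10·(-3)^m = -2(-3)^(m + 1) + 5·2^m = -2(-3)^(m+1) + 5·2^((m+1) - 1),
which is the claimed formula at r = m+1.
This completes the induction.

u_r = -2(-3)^r + 5·2^(r - 1)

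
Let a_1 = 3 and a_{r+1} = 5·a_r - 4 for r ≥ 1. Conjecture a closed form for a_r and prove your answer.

Computing the first terms: a_1 = 3, a_2 = 11, a_3 = 51. This suggests a_r = 2·5^(r - 1) + 1.
Base step (r = 1): the formula gives 3 = 3 = a_1.
Suppose the result is true for r = k, so a_k = 2·5^(k - 1) + 1.
Then a_{k+1} = 5·a_k - 4 = 5·(2·5^(k - 1) + 1) - 4 = 2·5^k + 1 = 2·5^((k+1) - 1) + 1,
which is the claimed formula at r = k+1.
This completes the induction.

a_r = 2·5^(r - 1) + 1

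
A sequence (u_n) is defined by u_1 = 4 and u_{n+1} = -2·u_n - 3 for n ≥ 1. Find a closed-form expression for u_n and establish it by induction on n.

u_n = 5(-2)^(n - 1) - 1

Computing the first terms: u_1 = 4, u_2 = -11, u_3 = 19. This suggests u_n = 5(-2)^(n - 1) - 1.
When n = 1: the formula gives 4 = 4 = u_1.
For the inductive step, assume it holds for an arbitrary i ≥ 1, so u_i = 5(-2)^(i - 1) - 1.
Then u_{i+1} = -2·u_i - 3 = -2·(5(-2)^(i - 1) - 1) - 3 = 5(-2)^i - 1 = 5(-2)^((i+1) - 1) - 1,
which is the claimed formula at n = i+1.
Hence, by induction on n, the claim holds for every n ≥ 1.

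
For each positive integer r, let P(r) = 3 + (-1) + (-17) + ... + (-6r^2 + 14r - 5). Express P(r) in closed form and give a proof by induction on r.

We claim P(r) = -r(2r^2 - 4r - 1) for all r ≥ 1.
For the base case r = 1: P(1) = 3, and the closed form gives 3. They agree.
For the inductive step, assume it holds for an arbitrary i ≥ 1, so P(i) = i(-2i^2 + 4i + 1).
Then P(i+1) = P(i) + (-6i^2 + 2i + 3) = (i(-2i^2 + 4i + 1)) + (-6i^2 + 2i + 3).
Simplifying, P(i+1) = -(i + 1)(2i^2 - 3) = -(i+1)(2(i+1)^2 - 4(i+1) - 1),
which is the closed form with r = i+1.
This completes the induction.

P(r) = -r(2r^2 - 4r - 1)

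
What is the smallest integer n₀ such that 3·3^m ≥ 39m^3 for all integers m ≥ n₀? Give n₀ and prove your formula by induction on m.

n₀ = 9

At m = 8: 19683 < 19968, so the inequality fails and n₀ ≥ 9. We prove 3·3^m ≥ 39m^3 for all m ≥ 9.
When m = 9: 3·3^m = 59049 and 39m^3 = 28431, so 59049 ≥ 28431.
Inductive step: suppose the statement holds for some i ≥ 9, so 3·3^i ≥ 39i^3.
Then 3·3^(i + 1) = 3·(3·3^i) ≥ 3·(39i^3).
Also, for i ≥ 9 we have 3·(39i^3) ≥ 39(i+1)^3, since 3 ≥ (1 + 1/i)^3 for all i ≥ 9.
Combining, 3·3^(i + 1) ≥ 39(i+1)^3.
Hence, by induction on m, the claim holds for every m ≥ 9.
Hence the smallest such n₀ is 9.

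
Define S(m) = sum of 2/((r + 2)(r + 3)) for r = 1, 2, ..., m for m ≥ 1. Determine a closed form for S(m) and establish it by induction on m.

We claim S(m) = 2m/(3(m + 3)) for all m ≥ 1.
For the base case m = 1: S(1) = 1/6, and the closed form gives 1/6. They agree.
For the inductive step, assume it holds for an arbitrary r ≥ 1, so S(r) = 2r/(3(r + 3)).
Then S(r+1) = S(r) + (2/((r + 3)(r + 4))) = (2r/(3(r + 3))) + (2/((r + 3)(r + 4))).
Simplifying, S(r+1) = 2(r + 1)/(3(r + 4)) = 2(r+1)/(3((r+1) + 3)),
which is the closed form with m = r+1.
Hence, by induction on m, the claim holds for every m ≥ 1.

S(m) = 2m/(3(m + 3))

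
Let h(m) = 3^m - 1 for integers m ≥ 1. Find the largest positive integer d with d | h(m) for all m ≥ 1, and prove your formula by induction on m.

Computing the first values: h(1) = 2 and h(2) = 8; gcd(2, 8) = 2, so d ≤ 2.
We prove 2 | 3^m - 1 for all m ≥ 1 by induction on m.
When m = 1: h(1) = 2 = 2·(1), so 2 | h(1).
Inductive step: assume the claim holds for m = p, i.e. 2 | h(p). Then
3^{p+1} − 1^{p+1} = 3·3^p − 1·1^p = 3·(3^p − 1^p) + (2)·1^p. The first term is divisible by 2 by the inductive hypothesis, and the second term (2)·1^p is divisible by 2 since 2 | 2. Hence 2 | h(p+1).
By induction, the statement is established for all m ≥ 1.
Therefore the largest such d is 2.

d = 2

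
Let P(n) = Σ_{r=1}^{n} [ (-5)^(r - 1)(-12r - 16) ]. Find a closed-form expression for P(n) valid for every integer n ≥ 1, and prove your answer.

We claim P(n) = (-5)^n(2n + 3) - 3 for all n ≥ 1.
Base case (n = 1): P(1) = -28, and the closed form gives -28. They agree.
For the inductive step, assume it holds for an arbitrary r ≥ 1, so P(r) = (-5)^r(2r + 3) - 3.
Then P(r+1) = P(r) + ((-5)^r(-12r - 28)) = ((-5)^r(2r + 3) - 3) + ((-5)^r(-12r - 28)).
Simplifying, P(r+1) = -10(-5)^r·r - 25(-5)^r - 3 = (-5)^(r+1)(2(r+1) + 3) - 3,
which is the closed form with n = r+1.
This completes the induction.

P(n) = (-5)^n(2n + 3) - 3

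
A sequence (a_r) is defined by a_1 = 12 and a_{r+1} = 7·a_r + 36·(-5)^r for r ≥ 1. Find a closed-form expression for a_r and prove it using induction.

Computing the first terms: a_1 = 12, a_2 = -96, a_3 = 228. This suggests a_r = -3(-5)^r - 3·7^(r - 1).
Base case (r = 1): the formula gives 12 = 12 = a_1.
Suppose the result is true for r = p, so a_p = -3(-5)^p - 3·7^(p - 1).
Then a_{p+1} = 7·a_p + 36·(-5)^p = 7·(-3(-5)^p - 3·7^(p - 1)) + 36·(-5)^p = -3(-5)^(p + 1) - 3·7^p = -3(-5)^(p+1) - 3·7^((p+1) - 1),
which is the claimed formula at r = p+1.
By induction, the statement is established for all r ≥ 1.

a_r = -3(-5)^r - 3·7^(r - 1)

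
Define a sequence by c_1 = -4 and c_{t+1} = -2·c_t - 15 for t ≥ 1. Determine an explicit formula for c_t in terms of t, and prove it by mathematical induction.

Computing the first terms: c_1 = -4, c_2 = -7, c_3 = -1. This suggests c_t = (-2)^(t - 1) - 5.
When t = 1: the formula gives -4 = -4 = c_1.
For the inductive step, assume it holds for an arbitrary m ≥ 1, so c_m = (-2)^(m - 1) - 5.
Then c_{m+1} = -2·c_m - 15 = -2·((-2)^(m - 1) - 5) - 15 = (-2)^m - 5 = (-2)^((m+1) - 1) - 5,
which is the claimed formula at t = m+1.
This completes the induction.

c_t = (-2)^(t - 1) - 5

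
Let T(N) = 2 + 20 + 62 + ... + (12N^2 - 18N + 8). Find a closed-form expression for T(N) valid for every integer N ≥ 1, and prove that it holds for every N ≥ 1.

T(N) = N(4N^2 - 3N + 1)

We claim T(N) = N(4N^2 - 3N + 1) for all N ≥ 1.
Base case (N = 1): T(1) = 2, and the closed form gives 2. They agree.
Inductive step: suppose the statement holds for some i ≥ 1, so T(i) = i(4i^2 - 3i + 1).
Then T(i+1) = T(i) + (12i^2 + 6i + 2) = (i(4i^2 - 3i + 1)) + (12i^2 + 6i + 2).
Simplifying, T(i+1) = (i + 1)(4i^2 + 5i + 2) = (i+1)(4(i+1)^2 - 3(i+1) + 1),
which is the closed form with N = i+1.
Hence, by induction on N, the claim holds for every N ≥ 1.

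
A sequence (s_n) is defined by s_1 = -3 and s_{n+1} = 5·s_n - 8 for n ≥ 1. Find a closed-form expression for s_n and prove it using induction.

s_n = -5^n + 2

Computing the first terms: s_1 = -3, s_2 = -23, s_3 = -123. This suggests s_n = -5^n + 2.
For the base case n = 1: the formula gives -3 = -3 = s_1.
For the inductive step, assume it holds for an arbitrary i ≥ 1, so s_i = -5^i + 2.
Then s_{i+1} = 5·s_i - 8 = 5·(-5^i + 2) - 8 = -5^(i + 1) + 2,
which is the claimed formula at n = i+1.
This completes the induction.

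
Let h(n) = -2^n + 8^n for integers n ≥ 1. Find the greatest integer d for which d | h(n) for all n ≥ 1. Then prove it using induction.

d = 6

Computing the first values: h(1) = 6 and h(2) = 60; gcd(6, 60) = 6, so d ≤ 6.
We prove 6 | -2^n + 8^n for all n ≥ 1 by induction on n.
When n = 1: h(1) = 6 = 6·(1), so 6 | h(1).
Suppose the result is true for n = i, i.e. 6 | h(i). Then
8^{i+1} − 2^{i+1} = 8·8^i − 2·2^i = 8·(8^i − 2^i) + (6)·2^i. The first term is divisible by 6 by the inductive hypothesis, and the second term (6)·2^i is divisible by 6 since 6 | 6. Hence 6 | h(i+1).
By the principle of mathematical induction, the result holds for all n ≥ 1.
Therefore the largest such d is 6.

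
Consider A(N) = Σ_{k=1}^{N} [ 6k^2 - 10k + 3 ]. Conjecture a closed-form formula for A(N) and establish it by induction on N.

We claim A(N) = N(2N^2 - 2N - 1) for all N ≥ 1.
For the base case N = 1: A(1) = -1, and the closed form gives -1. They agree.
Inductive step: suppose the statement holds for some k ≥ 1, so A(k) = k(2k^2 - 2k - 1).
Then A(k+1) = A(k) + (6k^2 + 2k - 1) = (k(2k^2 - 2k - 1)) + (6k^2 + 2k - 1).
Simplifying, A(k+1) = (k + 1)(2k^2 + 2k - 1) = (k+1)(2(k+1)^2 - 2(k+1) - 1),
which is the closed form with N = k+1.
By the principle of mathematical induction, the result holds for all N ≥ 1.

A(N) = N(2N^2 - 2N - 1)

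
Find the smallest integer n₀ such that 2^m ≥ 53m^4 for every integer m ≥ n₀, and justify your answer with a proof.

n₀ = 25

At m = 24: 16777216 < 17584128, so the inequality fails and n₀ ≥ 25. We prove 2^m ≥ 53m^4 for all m ≥ 25.
For the base case m = 25: 2^m = 33554432 and 53m^4 = 20703125, so 33554432 ≥ 20703125.
Inductive step: assume the claim holds for m = k, so 2^k ≥ 53k^4.
Then 2^(k + 1) = 2·(2^k) ≥ 2·(53k^4).
Also, for k ≥ 25 we have 2·(53k^4) ≥ 53(k+1)^4, since 2 ≥ (1 + 1/k)^4 for all k ≥ 25.
Combining, 2^(k + 1) ≥ 53(k+1)^4.
By the principle of mathematical induction, the result holds for all m ≥ 25.
Hence the smallest such n₀ is 25.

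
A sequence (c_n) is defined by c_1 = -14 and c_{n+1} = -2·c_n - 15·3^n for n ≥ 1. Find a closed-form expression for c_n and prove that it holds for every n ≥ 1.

c_n = -5(-2)^(n - 1) - 3^(n + 1)

Computing the first terms: c_1 = -14, c_2 = -17, c_3 = -101. This suggests c_n = -5(-2)^(n - 1) - 3^(n + 1).
For the base case n = 1: the formula gives -14 = -14 = c_1.
For the inductive step, assume it holds for an arbitrary j ≥ 1, so c_j = -5(-2)^(j - 1) - 3^(j + 1).
Then c_{j+1} = -2·c_j - 15·3^j = -2·(-5(-2)^(j - 1) - 3^(j + 1)) - 15·3^j = -5(-2)^j - 3^(j + 2) = -5(-2)^((j+1) - 1) - 3^((j+1) + 1),
which is the claimed formula at n = j+1.
By induction, the statement is established for all n ≥ 1.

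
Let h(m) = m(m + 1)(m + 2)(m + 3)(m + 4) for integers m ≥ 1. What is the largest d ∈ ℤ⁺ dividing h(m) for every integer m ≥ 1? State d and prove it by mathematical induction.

d = 120

Computing the first values: h(1) = 120 and h(2) = 720; gcd(120, 720) = 120, so d ≤ 120.
We prove 120 | m(m + 1)(m + 2)(m + 3)(m + 4) for all m ≥ 1 by induction on m.
Base step (m = 1): h(1) = 120 = 120·(1), so 120 | h(1).
For the inductive step, assume it holds for an arbitrary k ≥ 1, i.e. 120 | h(k). Then
h(k+1) − h(k) = (k+1)·(k+2)·(k+3)·(k+4)·(k+5) − k·(k+1)·(k+2)·(k+3)·(k+4) = (k+1)·(k+2)·(k+3)·(k+4)·[(k+5) − k] = 5·(k+1)·(k+2)·(k+3)·(k+4). The product of 4 consecutive integers is divisible by (4)! = 24, so h(k+1) − h(k) is divisible by 5·24 = 120. By the inductive hypothesis 120 | h(k), hence 120 | h(k+1).
This completes the induction.
Therefore the largest such d is 120.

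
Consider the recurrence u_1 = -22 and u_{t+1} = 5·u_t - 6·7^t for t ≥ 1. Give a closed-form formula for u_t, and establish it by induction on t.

u_t = -5^(t - 1) - 3·7^t

Computing the first terms: u_1 = -22, u_2 = -152, u_3 = -1054. This suggests u_t = -5^(t - 1) - 3·7^t.
Base case (t = 1): the formula gives -22 = -22 = u_1.
For the inductive step, assume it holds for an arbitrary m ≥ 1, so u_m = -5^(m - 1) - 3·7^m.
Then u_{m+1} = 5·u_m - 6·7^m = 5·(-5^(m - 1) - 3·7^m) - 6·7^m = -5^m - 3·7^(m + 1) = -5^((m+1) - 1) - 3·7^(m+1),
which is the claimed formula at t = m+1.
This completes the induction.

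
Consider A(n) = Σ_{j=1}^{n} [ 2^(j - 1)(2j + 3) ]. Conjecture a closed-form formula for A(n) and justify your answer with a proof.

We claim A(n) = 2^n(2n + 1) - 1 for all n ≥ 1.
Base case (n = 1): A(1) = 5, and the closed form gives 5. They agree.
Suppose the result is true for n = j, so A(j) = 2^j(2j + 1) - 1.
Then A(j+1) = A(j) + (2^j(2j + 5)) = (2^j(2j + 1) - 1) + (2^j(2j + 5)).
Simplifying, A(j+1) = 4·2^j·j + 6·2^j - 1 = 2^(j+1)(2(j+1) + 1) - 1,
which is the closed form with n = j+1.
This completes the induction.

A(n) = 2^n(2n + 1) - 1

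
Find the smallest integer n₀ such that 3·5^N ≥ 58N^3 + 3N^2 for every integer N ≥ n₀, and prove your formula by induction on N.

n₀ = 5

At N = 4: 1875 < 3760, so the inequality fails and n₀ ≥ 5. We prove 3·5^N ≥ 58N^3 + 3N^2 for all N ≥ 5.
Base step (N = 5): 3·5^N = 9375 and 58N^3 + 3N^2 = 7325, so 9375 ≥ 7325.
Inductive step: suppose the statement holds for some j ≥ 5, so 3·5^j ≥ 58j^3 + 3j^2.
Then 3·5^(j + 1) = 5·(3·5^j) ≥ 5·(58j^3 + 3j^2).
Also, for j ≥ 5 we have 5·(58j^3 + 3j^2) ≥ 58(j+1)^3 + 3(j+1)^2, since 5·(58j^3 + 3j^2) − (58(j+1)^3 + 3(j+1)^2) = 232j^3 - 162j^2 - 180j - 61, which is nonnegative for all j ≥ 5.
Combining, 3·5^(j + 1) ≥ 58(j+1)^3 + 3(j+1)^2.
By the principle of mathematical induction, the result holds for all N ≥ 5.
Hence the smallest such n₀ is 5.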